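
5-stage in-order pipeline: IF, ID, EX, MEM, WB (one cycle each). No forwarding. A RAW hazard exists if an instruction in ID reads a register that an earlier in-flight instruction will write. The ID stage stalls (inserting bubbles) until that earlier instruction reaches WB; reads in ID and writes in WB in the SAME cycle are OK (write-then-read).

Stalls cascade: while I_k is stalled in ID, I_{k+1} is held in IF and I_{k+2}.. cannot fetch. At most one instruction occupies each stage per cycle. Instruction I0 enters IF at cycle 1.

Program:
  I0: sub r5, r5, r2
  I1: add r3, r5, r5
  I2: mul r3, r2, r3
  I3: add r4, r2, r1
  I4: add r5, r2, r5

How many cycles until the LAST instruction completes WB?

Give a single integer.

Answer: 13

Derivation:
I0 sub r5 <- r5,r2: IF@1 ID@2 stall=0 (-) EX@3 MEM@4 WB@5
I1 add r3 <- r5,r5: IF@2 ID@3 stall=2 (RAW on I0.r5 (WB@5)) EX@6 MEM@7 WB@8
I2 mul r3 <- r2,r3: IF@3 ID@6 stall=2 (RAW on I1.r3 (WB@8)) EX@9 MEM@10 WB@11
I3 add r4 <- r2,r1: IF@6 ID@9 stall=0 (-) EX@10 MEM@11 WB@12
I4 add r5 <- r2,r5: IF@9 ID@10 stall=0 (-) EX@11 MEM@12 WB@13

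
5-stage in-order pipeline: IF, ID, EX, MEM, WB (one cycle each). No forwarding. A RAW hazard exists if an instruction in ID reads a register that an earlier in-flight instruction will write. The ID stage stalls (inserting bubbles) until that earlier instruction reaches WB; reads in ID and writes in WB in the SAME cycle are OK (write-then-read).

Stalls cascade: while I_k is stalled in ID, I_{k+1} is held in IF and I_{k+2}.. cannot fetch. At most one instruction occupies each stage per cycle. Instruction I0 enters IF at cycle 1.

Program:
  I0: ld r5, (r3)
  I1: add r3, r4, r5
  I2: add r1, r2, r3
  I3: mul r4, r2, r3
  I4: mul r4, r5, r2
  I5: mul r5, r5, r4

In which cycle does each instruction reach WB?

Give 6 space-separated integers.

Answer: 5 8 11 12 13 16

Derivation:
I0 ld r5 <- r3: IF@1 ID@2 stall=0 (-) EX@3 MEM@4 WB@5
I1 add r3 <- r4,r5: IF@2 ID@3 stall=2 (RAW on I0.r5 (WB@5)) EX@6 MEM@7 WB@8
I2 add r1 <- r2,r3: IF@3 ID@6 stall=2 (RAW on I1.r3 (WB@8)) EX@9 MEM@10 WB@11
I3 mul r4 <- r2,r3: IF@6 ID@9 stall=0 (-) EX@10 MEM@11 WB@12
I4 mul r4 <- r5,r2: IF@9 ID@10 stall=0 (-) EX@11 MEM@12 WB@13
I5 mul r5 <- r5,r4: IF@10 ID@11 stall=2 (RAW on I4.r4 (WB@13)) EX@14 MEM@15 WB@16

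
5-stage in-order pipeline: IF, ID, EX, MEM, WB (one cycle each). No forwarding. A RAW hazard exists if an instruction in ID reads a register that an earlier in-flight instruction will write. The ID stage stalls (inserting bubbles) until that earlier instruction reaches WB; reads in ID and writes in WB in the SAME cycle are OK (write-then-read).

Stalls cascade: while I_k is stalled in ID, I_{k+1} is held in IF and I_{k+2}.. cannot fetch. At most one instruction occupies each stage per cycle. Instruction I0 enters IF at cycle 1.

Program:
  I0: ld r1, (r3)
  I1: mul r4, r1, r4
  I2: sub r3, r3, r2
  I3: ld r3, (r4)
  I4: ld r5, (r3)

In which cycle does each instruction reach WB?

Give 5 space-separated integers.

Answer: 5 8 9 11 14

Derivation:
I0 ld r1 <- r3: IF@1 ID@2 stall=0 (-) EX@3 MEM@4 WB@5
I1 mul r4 <- r1,r4: IF@2 ID@3 stall=2 (RAW on I0.r1 (WB@5)) EX@6 MEM@7 WB@8
I2 sub r3 <- r3,r2: IF@3 ID@6 stall=0 (-) EX@7 MEM@8 WB@9
I3 ld r3 <- r4: IF@6 ID@7 stall=1 (RAW on I1.r4 (WB@8)) EX@9 MEM@10 WB@11
I4 ld r5 <- r3: IF@7 ID@9 stall=2 (RAW on I3.r3 (WB@11)) EX@12 MEM@13 WB@14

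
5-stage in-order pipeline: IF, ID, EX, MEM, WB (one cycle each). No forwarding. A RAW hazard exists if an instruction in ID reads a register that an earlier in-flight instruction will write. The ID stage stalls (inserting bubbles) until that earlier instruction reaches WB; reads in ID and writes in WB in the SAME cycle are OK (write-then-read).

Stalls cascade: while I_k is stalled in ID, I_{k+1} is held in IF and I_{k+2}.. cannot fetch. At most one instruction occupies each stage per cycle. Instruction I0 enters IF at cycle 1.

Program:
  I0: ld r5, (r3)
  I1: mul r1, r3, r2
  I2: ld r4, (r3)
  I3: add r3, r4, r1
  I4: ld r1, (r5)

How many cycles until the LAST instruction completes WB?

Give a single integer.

Answer: 11

Derivation:
I0 ld r5 <- r3: IF@1 ID@2 stall=0 (-) EX@3 MEM@4 WB@5
I1 mul r1 <- r3,r2: IF@2 ID@3 stall=0 (-) EX@4 MEM@5 WB@6
I2 ld r4 <- r3: IF@3 ID@4 stall=0 (-) EX@5 MEM@6 WB@7
I3 add r3 <- r4,r1: IF@4 ID@5 stall=2 (RAW on I2.r4 (WB@7)) EX@8 MEM@9 WB@10
I4 ld r1 <- r5: IF@5 ID@8 stall=0 (-) EX@9 MEM@10 WB@11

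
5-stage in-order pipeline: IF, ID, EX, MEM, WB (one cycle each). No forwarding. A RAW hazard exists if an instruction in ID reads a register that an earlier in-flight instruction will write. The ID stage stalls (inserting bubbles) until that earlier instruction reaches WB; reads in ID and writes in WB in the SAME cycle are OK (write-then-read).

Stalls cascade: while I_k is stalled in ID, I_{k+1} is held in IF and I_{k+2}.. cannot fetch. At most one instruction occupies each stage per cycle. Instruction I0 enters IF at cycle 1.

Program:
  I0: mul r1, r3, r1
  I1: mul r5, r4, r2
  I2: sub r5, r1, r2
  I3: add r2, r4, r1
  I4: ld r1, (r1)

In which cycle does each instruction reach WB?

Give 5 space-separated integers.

Answer: 5 6 8 9 10

Derivation:
I0 mul r1 <- r3,r1: IF@1 ID@2 stall=0 (-) EX@3 MEM@4 WB@5
I1 mul r5 <- r4,r2: IF@2 ID@3 stall=0 (-) EX@4 MEM@5 WB@6
I2 sub r5 <- r1,r2: IF@3 ID@4 stall=1 (RAW on I0.r1 (WB@5)) EX@6 MEM@7 WB@8
I3 add r2 <- r4,r1: IF@4 ID@6 stall=0 (-) EX@7 MEM@8 WB@9
I4 ld r1 <- r1: IF@6 ID@7 stall=0 (-) EX@8 MEM@9 WB@10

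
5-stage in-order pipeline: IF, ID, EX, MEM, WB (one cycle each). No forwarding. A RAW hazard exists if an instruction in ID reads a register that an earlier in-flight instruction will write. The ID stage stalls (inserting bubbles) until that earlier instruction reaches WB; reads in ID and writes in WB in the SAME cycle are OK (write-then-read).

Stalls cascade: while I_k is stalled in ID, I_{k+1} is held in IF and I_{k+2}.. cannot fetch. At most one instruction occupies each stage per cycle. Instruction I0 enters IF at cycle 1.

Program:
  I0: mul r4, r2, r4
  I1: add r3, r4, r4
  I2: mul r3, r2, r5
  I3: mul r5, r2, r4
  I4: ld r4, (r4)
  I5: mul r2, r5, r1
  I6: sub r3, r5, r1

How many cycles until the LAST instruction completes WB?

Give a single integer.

I0 mul r4 <- r2,r4: IF@1 ID@2 stall=0 (-) EX@3 MEM@4 WB@5
I1 add r3 <- r4,r4: IF@2 ID@3 stall=2 (RAW on I0.r4 (WB@5)) EX@6 MEM@7 WB@8
I2 mul r3 <- r2,r5: IF@3 ID@6 stall=0 (-) EX@7 MEM@8 WB@9
I3 mul r5 <- r2,r4: IF@6 ID@7 stall=0 (-) EX@8 MEM@9 WB@10
I4 ld r4 <- r4: IF@7 ID@8 stall=0 (-) EX@9 MEM@10 WB@11
I5 mul r2 <- r5,r1: IF@8 ID@9 stall=1 (RAW on I3.r5 (WB@10)) EX@11 MEM@12 WB@13
I6 sub r3 <- r5,r1: IF@9 ID@11 stall=0 (-) EX@12 MEM@13 WB@14

Answer: 14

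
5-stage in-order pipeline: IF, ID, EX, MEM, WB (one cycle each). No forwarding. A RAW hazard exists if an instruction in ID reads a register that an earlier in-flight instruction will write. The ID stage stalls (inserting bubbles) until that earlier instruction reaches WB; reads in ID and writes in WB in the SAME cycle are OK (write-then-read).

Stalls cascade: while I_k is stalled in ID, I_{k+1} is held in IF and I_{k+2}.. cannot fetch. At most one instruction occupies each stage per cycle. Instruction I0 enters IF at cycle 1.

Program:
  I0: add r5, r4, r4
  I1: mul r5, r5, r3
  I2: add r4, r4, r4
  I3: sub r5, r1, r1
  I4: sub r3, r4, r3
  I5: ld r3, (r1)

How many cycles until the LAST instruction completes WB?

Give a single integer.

I0 add r5 <- r4,r4: IF@1 ID@2 stall=0 (-) EX@3 MEM@4 WB@5
I1 mul r5 <- r5,r3: IF@2 ID@3 stall=2 (RAW on I0.r5 (WB@5)) EX@6 MEM@7 WB@8
I2 add r4 <- r4,r4: IF@3 ID@6 stall=0 (-) EX@7 MEM@8 WB@9
I3 sub r5 <- r1,r1: IF@6 ID@7 stall=0 (-) EX@8 MEM@9 WB@10
I4 sub r3 <- r4,r3: IF@7 ID@8 stall=1 (RAW on I2.r4 (WB@9)) EX@10 MEM@11 WB@12
I5 ld r3 <- r1: IF@8 ID@10 stall=0 (-) EX@11 MEM@12 WB@13

Answer: 13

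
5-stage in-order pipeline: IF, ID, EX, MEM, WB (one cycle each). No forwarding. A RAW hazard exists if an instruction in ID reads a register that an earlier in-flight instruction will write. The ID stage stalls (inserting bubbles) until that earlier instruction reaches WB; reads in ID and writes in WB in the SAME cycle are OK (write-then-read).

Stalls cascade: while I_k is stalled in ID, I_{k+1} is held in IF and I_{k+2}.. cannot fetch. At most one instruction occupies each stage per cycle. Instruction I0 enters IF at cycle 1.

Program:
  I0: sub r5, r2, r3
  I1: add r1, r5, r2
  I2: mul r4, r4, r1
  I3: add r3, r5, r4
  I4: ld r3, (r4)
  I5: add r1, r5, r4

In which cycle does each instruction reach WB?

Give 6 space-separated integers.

Answer: 5 8 11 14 15 16

Derivation:
I0 sub r5 <- r2,r3: IF@1 ID@2 stall=0 (-) EX@3 MEM@4 WB@5
I1 add r1 <- r5,r2: IF@2 ID@3 stall=2 (RAW on I0.r5 (WB@5)) EX@6 MEM@7 WB@8
I2 mul r4 <- r4,r1: IF@3 ID@6 stall=2 (RAW on I1.r1 (WB@8)) EX@9 MEM@10 WB@11
I3 add r3 <- r5,r4: IF@6 ID@9 stall=2 (RAW on I2.r4 (WB@11)) EX@12 MEM@13 WB@14
I4 ld r3 <- r4: IF@9 ID@12 stall=0 (-) EX@13 MEM@14 WB@15
I5 add r1 <- r5,r4: IF@12 ID@13 stall=0 (-) EX@14 MEM@15 WB@16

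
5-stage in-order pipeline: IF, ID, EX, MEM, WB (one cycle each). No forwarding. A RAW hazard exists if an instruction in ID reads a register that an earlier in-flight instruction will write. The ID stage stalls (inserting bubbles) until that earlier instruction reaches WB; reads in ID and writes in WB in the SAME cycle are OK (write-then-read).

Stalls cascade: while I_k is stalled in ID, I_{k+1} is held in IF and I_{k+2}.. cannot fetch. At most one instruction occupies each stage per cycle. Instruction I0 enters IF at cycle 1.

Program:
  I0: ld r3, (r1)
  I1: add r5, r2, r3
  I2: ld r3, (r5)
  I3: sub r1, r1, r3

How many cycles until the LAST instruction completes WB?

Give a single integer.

Answer: 14

Derivation:
I0 ld r3 <- r1: IF@1 ID@2 stall=0 (-) EX@3 MEM@4 WB@5
I1 add r5 <- r2,r3: IF@2 ID@3 stall=2 (RAW on I0.r3 (WB@5)) EX@6 MEM@7 WB@8
I2 ld r3 <- r5: IF@3 ID@6 stall=2 (RAW on I1.r5 (WB@8)) EX@9 MEM@10 WB@11
I3 sub r1 <- r1,r3: IF@6 ID@9 stall=2 (RAW on I2.r3 (WB@11)) EX@12 MEM@13 WB@14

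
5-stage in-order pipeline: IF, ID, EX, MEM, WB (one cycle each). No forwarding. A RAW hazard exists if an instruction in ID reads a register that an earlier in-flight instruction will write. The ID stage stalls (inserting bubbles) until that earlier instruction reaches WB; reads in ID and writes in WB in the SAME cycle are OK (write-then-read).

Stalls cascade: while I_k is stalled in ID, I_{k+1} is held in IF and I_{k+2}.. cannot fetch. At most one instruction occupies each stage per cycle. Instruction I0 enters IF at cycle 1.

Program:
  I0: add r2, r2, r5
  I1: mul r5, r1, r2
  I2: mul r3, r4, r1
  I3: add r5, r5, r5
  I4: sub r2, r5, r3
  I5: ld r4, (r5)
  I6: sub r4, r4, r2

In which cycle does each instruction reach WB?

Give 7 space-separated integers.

I0 add r2 <- r2,r5: IF@1 ID@2 stall=0 (-) EX@3 MEM@4 WB@5
I1 mul r5 <- r1,r2: IF@2 ID@3 stall=2 (RAW on I0.r2 (WB@5)) EX@6 MEM@7 WB@8
I2 mul r3 <- r4,r1: IF@3 ID@6 stall=0 (-) EX@7 MEM@8 WB@9
I3 add r5 <- r5,r5: IF@6 ID@7 stall=1 (RAW on I1.r5 (WB@8)) EX@9 MEM@10 WB@11
I4 sub r2 <- r5,r3: IF@7 ID@9 stall=2 (RAW on I3.r5 (WB@11)) EX@12 MEM@13 WB@14
I5 ld r4 <- r5: IF@9 ID@12 stall=0 (-) EX@13 MEM@14 WB@15
I6 sub r4 <- r4,r2: IF@12 ID@13 stall=2 (RAW on I5.r4 (WB@15)) EX@16 MEM@17 WB@18

Answer: 5 8 9 11 14 15 18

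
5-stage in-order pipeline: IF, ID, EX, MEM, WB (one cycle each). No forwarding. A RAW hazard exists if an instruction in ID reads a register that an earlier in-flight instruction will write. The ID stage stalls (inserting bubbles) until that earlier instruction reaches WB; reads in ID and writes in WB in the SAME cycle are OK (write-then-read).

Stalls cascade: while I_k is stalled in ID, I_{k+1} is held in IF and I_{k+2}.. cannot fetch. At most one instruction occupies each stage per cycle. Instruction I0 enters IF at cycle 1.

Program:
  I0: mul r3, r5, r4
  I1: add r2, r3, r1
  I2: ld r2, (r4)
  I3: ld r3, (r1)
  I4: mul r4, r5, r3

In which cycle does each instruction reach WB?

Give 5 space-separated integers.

I0 mul r3 <- r5,r4: IF@1 ID@2 stall=0 (-) EX@3 MEM@4 WB@5
I1 add r2 <- r3,r1: IF@2 ID@3 stall=2 (RAW on I0.r3 (WB@5)) EX@6 MEM@7 WB@8
I2 ld r2 <- r4: IF@3 ID@6 stall=0 (-) EX@7 MEM@8 WB@9
I3 ld r3 <- r1: IF@6 ID@7 stall=0 (-) EX@8 MEM@9 WB@10
I4 mul r4 <- r5,r3: IF@7 ID@8 stall=2 (RAW on I3.r3 (WB@10)) EX@11 MEM@12 WB@13

Answer: 5 8 9 10 13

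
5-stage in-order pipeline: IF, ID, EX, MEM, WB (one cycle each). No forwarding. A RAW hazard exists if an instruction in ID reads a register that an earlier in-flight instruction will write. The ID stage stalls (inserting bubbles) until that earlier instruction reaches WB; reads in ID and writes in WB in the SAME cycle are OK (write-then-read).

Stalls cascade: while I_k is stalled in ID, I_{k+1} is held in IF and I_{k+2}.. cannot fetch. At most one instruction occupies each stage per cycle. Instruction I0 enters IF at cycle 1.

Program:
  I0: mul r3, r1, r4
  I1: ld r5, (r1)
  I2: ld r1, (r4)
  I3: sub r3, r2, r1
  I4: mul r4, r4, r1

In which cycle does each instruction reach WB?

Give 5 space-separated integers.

I0 mul r3 <- r1,r4: IF@1 ID@2 stall=0 (-) EX@3 MEM@4 WB@5
I1 ld r5 <- r1: IF@2 ID@3 stall=0 (-) EX@4 MEM@5 WB@6
I2 ld r1 <- r4: IF@3 ID@4 stall=0 (-) EX@5 MEM@6 WB@7
I3 sub r3 <- r2,r1: IF@4 ID@5 stall=2 (RAW on I2.r1 (WB@7)) EX@8 MEM@9 WB@10
I4 mul r4 <- r4,r1: IF@5 ID@8 stall=0 (-) EX@9 MEM@10 WB@11

Answer: 5 6 7 10 11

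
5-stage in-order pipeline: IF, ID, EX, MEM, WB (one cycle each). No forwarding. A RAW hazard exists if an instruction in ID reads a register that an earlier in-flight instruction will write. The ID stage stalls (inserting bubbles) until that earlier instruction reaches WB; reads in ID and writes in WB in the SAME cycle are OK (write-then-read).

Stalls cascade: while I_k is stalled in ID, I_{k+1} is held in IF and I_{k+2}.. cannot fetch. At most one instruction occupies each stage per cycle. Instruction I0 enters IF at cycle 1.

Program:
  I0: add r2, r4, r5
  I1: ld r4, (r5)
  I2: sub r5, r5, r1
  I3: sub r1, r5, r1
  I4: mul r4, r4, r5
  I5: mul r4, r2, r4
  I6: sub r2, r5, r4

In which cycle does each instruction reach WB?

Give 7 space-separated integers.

Answer: 5 6 7 10 11 14 17

Derivation:
I0 add r2 <- r4,r5: IF@1 ID@2 stall=0 (-) EX@3 MEM@4 WB@5
I1 ld r4 <- r5: IF@2 ID@3 stall=0 (-) EX@4 MEM@5 WB@6
I2 sub r5 <- r5,r1: IF@3 ID@4 stall=0 (-) EX@5 MEM@6 WB@7
I3 sub r1 <- r5,r1: IF@4 ID@5 stall=2 (RAW on I2.r5 (WB@7)) EX@8 MEM@9 WB@10
I4 mul r4 <- r4,r5: IF@5 ID@8 stall=0 (-) EX@9 MEM@10 WB@11
I5 mul r4 <- r2,r4: IF@8 ID@9 stall=2 (RAW on I4.r4 (WB@11)) EX@12 MEM@13 WB@14
I6 sub r2 <- r5,r4: IF@9 ID@12 stall=2 (RAW on I5.r4 (WB@14)) EX@15 MEM@16 WB@17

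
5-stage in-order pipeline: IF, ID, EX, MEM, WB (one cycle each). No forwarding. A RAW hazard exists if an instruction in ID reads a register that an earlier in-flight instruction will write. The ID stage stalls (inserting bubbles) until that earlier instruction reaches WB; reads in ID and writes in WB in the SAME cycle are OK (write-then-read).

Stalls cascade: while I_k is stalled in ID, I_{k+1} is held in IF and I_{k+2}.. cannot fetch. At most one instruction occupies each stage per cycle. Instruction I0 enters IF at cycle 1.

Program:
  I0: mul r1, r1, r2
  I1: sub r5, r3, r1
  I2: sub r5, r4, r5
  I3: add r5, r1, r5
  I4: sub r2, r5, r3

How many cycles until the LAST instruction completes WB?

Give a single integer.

I0 mul r1 <- r1,r2: IF@1 ID@2 stall=0 (-) EX@3 MEM@4 WB@5
I1 sub r5 <- r3,r1: IF@2 ID@3 stall=2 (RAW on I0.r1 (WB@5)) EX@6 MEM@7 WB@8
I2 sub r5 <- r4,r5: IF@3 ID@6 stall=2 (RAW on I1.r5 (WB@8)) EX@9 MEM@10 WB@11
I3 add r5 <- r1,r5: IF@6 ID@9 stall=2 (RAW on I2.r5 (WB@11)) EX@12 MEM@13 WB@14
I4 sub r2 <- r5,r3: IF@9 ID@12 stall=2 (RAW on I3.r5 (WB@14)) EX@15 MEM@16 WB@17

Answer: 17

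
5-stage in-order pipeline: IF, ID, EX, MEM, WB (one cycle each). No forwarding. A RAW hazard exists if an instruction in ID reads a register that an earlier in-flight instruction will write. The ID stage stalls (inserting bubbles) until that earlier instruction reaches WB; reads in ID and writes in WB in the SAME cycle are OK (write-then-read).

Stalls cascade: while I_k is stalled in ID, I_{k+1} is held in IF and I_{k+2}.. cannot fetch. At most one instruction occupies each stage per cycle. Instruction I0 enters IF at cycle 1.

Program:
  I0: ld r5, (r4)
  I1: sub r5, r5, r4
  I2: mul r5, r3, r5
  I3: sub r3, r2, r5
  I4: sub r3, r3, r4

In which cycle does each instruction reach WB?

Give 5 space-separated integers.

Answer: 5 8 11 14 17

Derivation:
I0 ld r5 <- r4: IF@1 ID@2 stall=0 (-) EX@3 MEM@4 WB@5
I1 sub r5 <- r5,r4: IF@2 ID@3 stall=2 (RAW on I0.r5 (WB@5)) EX@6 MEM@7 WB@8
I2 mul r5 <- r3,r5: IF@3 ID@6 stall=2 (RAW on I1.r5 (WB@8)) EX@9 MEM@10 WB@11
I3 sub r3 <- r2,r5: IF@6 ID@9 stall=2 (RAW on I2.r5 (WB@11)) EX@12 MEM@13 WB@14
I4 sub r3 <- r3,r4: IF@9 ID@12 stall=2 (RAW on I3.r3 (WB@14)) EX@15 MEM@16 WB@17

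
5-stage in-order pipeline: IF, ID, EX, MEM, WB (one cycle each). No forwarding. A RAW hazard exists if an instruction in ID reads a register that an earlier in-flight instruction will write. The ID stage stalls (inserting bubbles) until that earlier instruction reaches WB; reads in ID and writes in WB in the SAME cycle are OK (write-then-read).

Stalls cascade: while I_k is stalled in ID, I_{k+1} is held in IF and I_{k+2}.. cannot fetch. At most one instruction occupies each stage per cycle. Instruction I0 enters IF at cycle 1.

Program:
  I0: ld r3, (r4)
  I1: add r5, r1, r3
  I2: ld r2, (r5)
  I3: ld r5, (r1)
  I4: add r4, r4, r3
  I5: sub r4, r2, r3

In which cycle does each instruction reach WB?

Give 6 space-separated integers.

I0 ld r3 <- r4: IF@1 ID@2 stall=0 (-) EX@3 MEM@4 WB@5
I1 add r5 <- r1,r3: IF@2 ID@3 stall=2 (RAW on I0.r3 (WB@5)) EX@6 MEM@7 WB@8
I2 ld r2 <- r5: IF@3 ID@6 stall=2 (RAW on I1.r5 (WB@8)) EX@9 MEM@10 WB@11
I3 ld r5 <- r1: IF@6 ID@9 stall=0 (-) EX@10 MEM@11 WB@12
I4 add r4 <- r4,r3: IF@9 ID@10 stall=0 (-) EX@11 MEM@12 WB@13
I5 sub r4 <- r2,r3: IF@10 ID@11 stall=0 (-) EX@12 MEM@13 WB@14

Answer: 5 8 11 12 13 14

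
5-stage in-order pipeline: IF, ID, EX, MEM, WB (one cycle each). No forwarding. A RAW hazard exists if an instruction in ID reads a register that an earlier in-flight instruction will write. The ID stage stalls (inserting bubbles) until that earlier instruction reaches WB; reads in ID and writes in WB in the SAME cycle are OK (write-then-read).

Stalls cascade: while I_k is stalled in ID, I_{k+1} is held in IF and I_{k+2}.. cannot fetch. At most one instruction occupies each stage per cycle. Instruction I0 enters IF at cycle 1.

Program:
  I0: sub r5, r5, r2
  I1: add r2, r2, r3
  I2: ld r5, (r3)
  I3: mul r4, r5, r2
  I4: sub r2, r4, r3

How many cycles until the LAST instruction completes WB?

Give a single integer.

Answer: 13

Derivation:
I0 sub r5 <- r5,r2: IF@1 ID@2 stall=0 (-) EX@3 MEM@4 WB@5
I1 add r2 <- r2,r3: IF@2 ID@3 stall=0 (-) EX@4 MEM@5 WB@6
I2 ld r5 <- r3: IF@3 ID@4 stall=0 (-) EX@5 MEM@6 WB@7
I3 mul r4 <- r5,r2: IF@4 ID@5 stall=2 (RAW on I2.r5 (WB@7)) EX@8 MEM@9 WB@10
I4 sub r2 <- r4,r3: IF@5 ID@8 stall=2 (RAW on I3.r4 (WB@10)) EX@11 MEM@12 WB@13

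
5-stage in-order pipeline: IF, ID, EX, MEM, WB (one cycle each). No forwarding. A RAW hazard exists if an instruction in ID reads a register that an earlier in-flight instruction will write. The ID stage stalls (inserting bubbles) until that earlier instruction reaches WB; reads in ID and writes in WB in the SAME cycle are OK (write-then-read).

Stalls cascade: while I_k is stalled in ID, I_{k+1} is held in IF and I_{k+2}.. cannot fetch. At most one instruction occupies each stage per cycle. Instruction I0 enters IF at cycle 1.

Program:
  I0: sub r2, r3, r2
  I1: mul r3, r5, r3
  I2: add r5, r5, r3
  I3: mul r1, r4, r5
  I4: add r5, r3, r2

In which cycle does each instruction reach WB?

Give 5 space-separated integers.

Answer: 5 6 9 12 13

Derivation:
I0 sub r2 <- r3,r2: IF@1 ID@2 stall=0 (-) EX@3 MEM@4 WB@5
I1 mul r3 <- r5,r3: IF@2 ID@3 stall=0 (-) EX@4 MEM@5 WB@6
I2 add r5 <- r5,r3: IF@3 ID@4 stall=2 (RAW on I1.r3 (WB@6)) EX@7 MEM@8 WB@9
I3 mul r1 <- r4,r5: IF@4 ID@7 stall=2 (RAW on I2.r5 (WB@9)) EX@10 MEM@11 WB@12
I4 add r5 <- r3,r2: IF@7 ID@10 stall=0 (-) EX@11 MEM@12 WB@13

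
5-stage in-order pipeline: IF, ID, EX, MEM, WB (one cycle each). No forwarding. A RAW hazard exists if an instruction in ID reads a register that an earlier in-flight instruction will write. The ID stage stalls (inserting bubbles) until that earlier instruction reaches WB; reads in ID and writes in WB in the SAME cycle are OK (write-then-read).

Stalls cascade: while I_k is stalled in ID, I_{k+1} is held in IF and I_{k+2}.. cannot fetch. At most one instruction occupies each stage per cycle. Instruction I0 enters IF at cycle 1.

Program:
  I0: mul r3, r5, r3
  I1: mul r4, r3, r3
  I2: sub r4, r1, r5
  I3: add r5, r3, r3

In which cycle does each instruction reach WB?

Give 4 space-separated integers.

I0 mul r3 <- r5,r3: IF@1 ID@2 stall=0 (-) EX@3 MEM@4 WB@5
I1 mul r4 <- r3,r3: IF@2 ID@3 stall=2 (RAW on I0.r3 (WB@5)) EX@6 MEM@7 WB@8
I2 sub r4 <- r1,r5: IF@3 ID@6 stall=0 (-) EX@7 MEM@8 WB@9
I3 add r5 <- r3,r3: IF@6 ID@7 stall=0 (-) EX@8 MEM@9 WB@10

Answer: 5 8 9 10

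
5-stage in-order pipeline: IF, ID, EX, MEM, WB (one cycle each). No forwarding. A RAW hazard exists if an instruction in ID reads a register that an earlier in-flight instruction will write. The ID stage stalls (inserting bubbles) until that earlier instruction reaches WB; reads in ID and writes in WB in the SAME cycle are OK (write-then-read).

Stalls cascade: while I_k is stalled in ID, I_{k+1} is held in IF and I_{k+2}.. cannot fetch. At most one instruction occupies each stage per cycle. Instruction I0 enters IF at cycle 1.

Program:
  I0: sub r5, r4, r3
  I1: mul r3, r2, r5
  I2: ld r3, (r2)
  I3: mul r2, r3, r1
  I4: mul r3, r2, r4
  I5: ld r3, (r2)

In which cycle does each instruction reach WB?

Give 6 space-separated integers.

Answer: 5 8 9 12 15 16

Derivation:
I0 sub r5 <- r4,r3: IF@1 ID@2 stall=0 (-) EX@3 MEM@4 WB@5
I1 mul r3 <- r2,r5: IF@2 ID@3 stall=2 (RAW on I0.r5 (WB@5)) EX@6 MEM@7 WB@8
I2 ld r3 <- r2: IF@3 ID@6 stall=0 (-) EX@7 MEM@8 WB@9
I3 mul r2 <- r3,r1: IF@6 ID@7 stall=2 (RAW on I2.r3 (WB@9)) EX@10 MEM@11 WB@12
I4 mul r3 <- r2,r4: IF@7 ID@10 stall=2 (RAW on I3.r2 (WB@12)) EX@13 MEM@14 WB@15
I5 ld r3 <- r2: IF@10 ID@13 stall=0 (-) EX@14 MEM@15 WB@16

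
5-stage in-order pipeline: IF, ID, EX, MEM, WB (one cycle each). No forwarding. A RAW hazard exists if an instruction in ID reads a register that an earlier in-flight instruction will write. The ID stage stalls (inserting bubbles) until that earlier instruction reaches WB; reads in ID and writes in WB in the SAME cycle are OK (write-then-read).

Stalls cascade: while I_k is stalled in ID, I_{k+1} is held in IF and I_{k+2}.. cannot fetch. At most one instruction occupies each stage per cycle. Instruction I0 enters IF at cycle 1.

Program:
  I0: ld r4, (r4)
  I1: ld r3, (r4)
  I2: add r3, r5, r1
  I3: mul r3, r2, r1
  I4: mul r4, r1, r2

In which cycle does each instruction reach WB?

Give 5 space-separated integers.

Answer: 5 8 9 10 11

Derivation:
I0 ld r4 <- r4: IF@1 ID@2 stall=0 (-) EX@3 MEM@4 WB@5
I1 ld r3 <- r4: IF@2 ID@3 stall=2 (RAW on I0.r4 (WB@5)) EX@6 MEM@7 WB@8
I2 add r3 <- r5,r1: IF@3 ID@6 stall=0 (-) EX@7 MEM@8 WB@9
I3 mul r3 <- r2,r1: IF@6 ID@7 stall=0 (-) EX@8 MEM@9 WB@10
I4 mul r4 <- r1,r2: IF@7 ID@8 stall=0 (-) EX@9 MEM@10 WB@11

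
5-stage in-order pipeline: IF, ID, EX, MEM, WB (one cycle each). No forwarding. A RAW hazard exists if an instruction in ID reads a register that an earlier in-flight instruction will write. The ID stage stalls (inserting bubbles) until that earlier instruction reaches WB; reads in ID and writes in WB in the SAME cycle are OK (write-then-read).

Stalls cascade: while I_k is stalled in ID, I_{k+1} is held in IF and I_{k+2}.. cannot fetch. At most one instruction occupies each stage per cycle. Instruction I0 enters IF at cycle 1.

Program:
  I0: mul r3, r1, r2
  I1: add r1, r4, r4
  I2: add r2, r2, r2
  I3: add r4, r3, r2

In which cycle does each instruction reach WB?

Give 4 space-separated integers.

Answer: 5 6 7 10

Derivation:
I0 mul r3 <- r1,r2: IF@1 ID@2 stall=0 (-) EX@3 MEM@4 WB@5
I1 add r1 <- r4,r4: IF@2 ID@3 stall=0 (-) EX@4 MEM@5 WB@6
I2 add r2 <- r2,r2: IF@3 ID@4 stall=0 (-) EX@5 MEM@6 WB@7
I3 add r4 <- r3,r2: IF@4 ID@5 stall=2 (RAW on I2.r2 (WB@7)) EX@8 MEM@9 WB@10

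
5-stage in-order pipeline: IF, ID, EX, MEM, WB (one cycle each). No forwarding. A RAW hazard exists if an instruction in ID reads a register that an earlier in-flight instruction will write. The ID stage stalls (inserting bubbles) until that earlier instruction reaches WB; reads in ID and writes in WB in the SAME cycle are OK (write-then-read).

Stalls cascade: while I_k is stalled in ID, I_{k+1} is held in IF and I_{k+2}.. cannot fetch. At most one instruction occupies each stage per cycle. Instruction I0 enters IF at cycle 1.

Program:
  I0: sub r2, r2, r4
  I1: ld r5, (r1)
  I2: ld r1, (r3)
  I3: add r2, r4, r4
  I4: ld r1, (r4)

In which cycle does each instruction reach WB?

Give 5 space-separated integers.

Answer: 5 6 7 8 9

Derivation:
I0 sub r2 <- r2,r4: IF@1 ID@2 stall=0 (-) EX@3 MEM@4 WB@5
I1 ld r5 <- r1: IF@2 ID@3 stall=0 (-) EX@4 MEM@5 WB@6
I2 ld r1 <- r3: IF@3 ID@4 stall=0 (-) EX@5 MEM@6 WB@7
I3 add r2 <- r4,r4: IF@4 ID@5 stall=0 (-) EX@6 MEM@7 WB@8
I4 ld r1 <- r4: IF@5 ID@6 stall=0 (-) EX@7 MEM@8 WB@9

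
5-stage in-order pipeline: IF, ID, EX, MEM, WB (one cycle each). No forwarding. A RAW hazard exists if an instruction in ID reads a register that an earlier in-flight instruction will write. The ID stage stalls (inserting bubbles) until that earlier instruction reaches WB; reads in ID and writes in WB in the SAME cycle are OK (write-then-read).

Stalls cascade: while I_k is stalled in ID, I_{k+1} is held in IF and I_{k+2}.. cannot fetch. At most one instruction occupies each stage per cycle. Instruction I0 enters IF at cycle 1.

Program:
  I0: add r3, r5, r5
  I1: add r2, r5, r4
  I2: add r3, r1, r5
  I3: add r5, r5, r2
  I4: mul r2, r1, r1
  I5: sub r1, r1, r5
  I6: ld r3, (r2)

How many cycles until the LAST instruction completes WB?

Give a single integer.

I0 add r3 <- r5,r5: IF@1 ID@2 stall=0 (-) EX@3 MEM@4 WB@5
I1 add r2 <- r5,r4: IF@2 ID@3 stall=0 (-) EX@4 MEM@5 WB@6
I2 add r3 <- r1,r5: IF@3 ID@4 stall=0 (-) EX@5 MEM@6 WB@7
I3 add r5 <- r5,r2: IF@4 ID@5 stall=1 (RAW on I1.r2 (WB@6)) EX@7 MEM@8 WB@9
I4 mul r2 <- r1,r1: IF@5 ID@7 stall=0 (-) EX@8 MEM@9 WB@10
I5 sub r1 <- r1,r5: IF@7 ID@8 stall=1 (RAW on I3.r5 (WB@9)) EX@10 MEM@11 WB@12
I6 ld r3 <- r2: IF@8 ID@10 stall=0 (-) EX@11 MEM@12 WB@13

Answer: 13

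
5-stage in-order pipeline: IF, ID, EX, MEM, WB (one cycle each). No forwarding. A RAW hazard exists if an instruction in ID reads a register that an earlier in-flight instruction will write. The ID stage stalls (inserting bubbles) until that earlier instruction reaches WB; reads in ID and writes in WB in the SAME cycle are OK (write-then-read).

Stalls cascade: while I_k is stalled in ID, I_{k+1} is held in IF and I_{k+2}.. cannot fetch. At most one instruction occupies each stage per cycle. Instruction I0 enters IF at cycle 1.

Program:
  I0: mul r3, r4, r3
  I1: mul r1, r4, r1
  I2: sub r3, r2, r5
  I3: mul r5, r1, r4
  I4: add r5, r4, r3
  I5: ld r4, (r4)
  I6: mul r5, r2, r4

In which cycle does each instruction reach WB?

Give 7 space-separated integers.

Answer: 5 6 7 9 10 11 14

Derivation:
I0 mul r3 <- r4,r3: IF@1 ID@2 stall=0 (-) EX@3 MEM@4 WB@5
I1 mul r1 <- r4,r1: IF@2 ID@3 stall=0 (-) EX@4 MEM@5 WB@6
I2 sub r3 <- r2,r5: IF@3 ID@4 stall=0 (-) EX@5 MEM@6 WB@7
I3 mul r5 <- r1,r4: IF@4 ID@5 stall=1 (RAW on I1.r1 (WB@6)) EX@7 MEM@8 WB@9
I4 add r5 <- r4,r3: IF@5 ID@7 stall=0 (-) EX@8 MEM@9 WB@10
I5 ld r4 <- r4: IF@7 ID@8 stall=0 (-) EX@9 MEM@10 WB@11
I6 mul r5 <- r2,r4: IF@8 ID@9 stall=2 (RAW on I5.r4 (WB@11)) EX@12 MEM@13 WB@14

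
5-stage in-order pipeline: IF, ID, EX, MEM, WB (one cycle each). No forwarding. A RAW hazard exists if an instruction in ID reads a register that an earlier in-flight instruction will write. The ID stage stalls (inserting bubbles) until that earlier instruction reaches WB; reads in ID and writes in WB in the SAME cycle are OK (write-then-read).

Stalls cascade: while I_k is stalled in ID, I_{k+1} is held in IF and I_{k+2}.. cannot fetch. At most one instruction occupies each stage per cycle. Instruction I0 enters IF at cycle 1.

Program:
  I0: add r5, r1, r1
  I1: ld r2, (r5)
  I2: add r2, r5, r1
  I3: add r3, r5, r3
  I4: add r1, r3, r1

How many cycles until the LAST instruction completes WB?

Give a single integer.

Answer: 13

Derivation:
I0 add r5 <- r1,r1: IF@1 ID@2 stall=0 (-) EX@3 MEM@4 WB@5
I1 ld r2 <- r5: IF@2 ID@3 stall=2 (RAW on I0.r5 (WB@5)) EX@6 MEM@7 WB@8
I2 add r2 <- r5,r1: IF@3 ID@6 stall=0 (-) EX@7 MEM@8 WB@9
I3 add r3 <- r5,r3: IF@6 ID@7 stall=0 (-) EX@8 MEM@9 WB@10
I4 add r1 <- r3,r1: IF@7 ID@8 stall=2 (RAW on I3.r3 (WB@10)) EX@11 MEM@12 WB@13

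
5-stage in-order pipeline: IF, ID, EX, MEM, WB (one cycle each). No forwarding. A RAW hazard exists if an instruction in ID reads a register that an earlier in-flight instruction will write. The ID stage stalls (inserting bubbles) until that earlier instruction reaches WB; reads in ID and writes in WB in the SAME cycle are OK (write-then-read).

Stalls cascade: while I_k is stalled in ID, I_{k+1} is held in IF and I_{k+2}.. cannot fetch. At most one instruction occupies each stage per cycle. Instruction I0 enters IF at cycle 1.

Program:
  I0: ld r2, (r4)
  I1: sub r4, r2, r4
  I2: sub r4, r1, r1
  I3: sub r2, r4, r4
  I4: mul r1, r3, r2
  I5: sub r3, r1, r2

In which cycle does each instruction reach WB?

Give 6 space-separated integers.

I0 ld r2 <- r4: IF@1 ID@2 stall=0 (-) EX@3 MEM@4 WB@5
I1 sub r4 <- r2,r4: IF@2 ID@3 stall=2 (RAW on I0.r2 (WB@5)) EX@6 MEM@7 WB@8
I2 sub r4 <- r1,r1: IF@3 ID@6 stall=0 (-) EX@7 MEM@8 WB@9
I3 sub r2 <- r4,r4: IF@6 ID@7 stall=2 (RAW on I2.r4 (WB@9)) EX@10 MEM@11 WB@12
I4 mul r1 <- r3,r2: IF@7 ID@10 stall=2 (RAW on I3.r2 (WB@12)) EX@13 MEM@14 WB@15
I5 sub r3 <- r1,r2: IF@10 ID@13 stall=2 (RAW on I4.r1 (WB@15)) EX@16 MEM@17 WB@18

Answer: 5 8 9 12 15 18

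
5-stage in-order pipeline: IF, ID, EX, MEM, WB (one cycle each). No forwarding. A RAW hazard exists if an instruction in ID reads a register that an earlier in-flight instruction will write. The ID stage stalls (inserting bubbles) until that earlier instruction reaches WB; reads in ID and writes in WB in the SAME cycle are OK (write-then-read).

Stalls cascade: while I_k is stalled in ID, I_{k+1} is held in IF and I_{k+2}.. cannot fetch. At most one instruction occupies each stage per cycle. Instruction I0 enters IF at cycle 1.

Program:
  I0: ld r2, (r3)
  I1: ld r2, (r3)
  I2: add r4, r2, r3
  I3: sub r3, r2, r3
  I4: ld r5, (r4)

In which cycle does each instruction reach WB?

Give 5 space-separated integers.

I0 ld r2 <- r3: IF@1 ID@2 stall=0 (-) EX@3 MEM@4 WB@5
I1 ld r2 <- r3: IF@2 ID@3 stall=0 (-) EX@4 MEM@5 WB@6
I2 add r4 <- r2,r3: IF@3 ID@4 stall=2 (RAW on I1.r2 (WB@6)) EX@7 MEM@8 WB@9
I3 sub r3 <- r2,r3: IF@4 ID@7 stall=0 (-) EX@8 MEM@9 WB@10
I4 ld r5 <- r4: IF@7 ID@8 stall=1 (RAW on I2.r4 (WB@9)) EX@10 MEM@11 WB@12

Answer: 5 6 9 10 12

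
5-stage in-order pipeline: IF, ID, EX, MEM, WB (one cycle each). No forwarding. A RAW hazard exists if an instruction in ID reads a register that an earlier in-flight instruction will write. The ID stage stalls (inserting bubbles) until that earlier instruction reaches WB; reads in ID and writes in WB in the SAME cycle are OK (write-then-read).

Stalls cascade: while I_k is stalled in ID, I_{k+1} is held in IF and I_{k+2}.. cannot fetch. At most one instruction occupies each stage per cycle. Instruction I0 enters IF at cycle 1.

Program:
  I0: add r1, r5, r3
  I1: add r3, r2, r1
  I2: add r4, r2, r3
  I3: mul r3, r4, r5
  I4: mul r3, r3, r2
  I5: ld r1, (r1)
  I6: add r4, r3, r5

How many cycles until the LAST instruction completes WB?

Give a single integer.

Answer: 20

Derivation:
I0 add r1 <- r5,r3: IF@1 ID@2 stall=0 (-) EX@3 MEM@4 WB@5
I1 add r3 <- r2,r1: IF@2 ID@3 stall=2 (RAW on I0.r1 (WB@5)) EX@6 MEM@7 WB@8
I2 add r4 <- r2,r3: IF@3 ID@6 stall=2 (RAW on I1.r3 (WB@8)) EX@9 MEM@10 WB@11
I3 mul r3 <- r4,r5: IF@6 ID@9 stall=2 (RAW on I2.r4 (WB@11)) EX@12 MEM@13 WB@14
I4 mul r3 <- r3,r2: IF@9 ID@12 stall=2 (RAW on I3.r3 (WB@14)) EX@15 MEM@16 WB@17
I5 ld r1 <- r1: IF@12 ID@15 stall=0 (-) EX@16 MEM@17 WB@18
I6 add r4 <- r3,r5: IF@15 ID@16 stall=1 (RAW on I4.r3 (WB@17)) EX@18 MEM@19 WB@20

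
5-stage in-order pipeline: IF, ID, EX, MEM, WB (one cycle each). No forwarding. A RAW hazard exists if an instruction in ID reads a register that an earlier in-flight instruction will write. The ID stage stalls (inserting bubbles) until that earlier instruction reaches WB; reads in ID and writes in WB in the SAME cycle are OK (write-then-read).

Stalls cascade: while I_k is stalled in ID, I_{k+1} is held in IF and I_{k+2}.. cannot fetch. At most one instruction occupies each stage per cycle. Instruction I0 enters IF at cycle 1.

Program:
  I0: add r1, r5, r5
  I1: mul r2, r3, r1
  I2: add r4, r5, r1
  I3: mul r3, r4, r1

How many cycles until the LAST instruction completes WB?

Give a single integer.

I0 add r1 <- r5,r5: IF@1 ID@2 stall=0 (-) EX@3 MEM@4 WB@5
I1 mul r2 <- r3,r1: IF@2 ID@3 stall=2 (RAW on I0.r1 (WB@5)) EX@6 MEM@7 WB@8
I2 add r4 <- r5,r1: IF@3 ID@6 stall=0 (-) EX@7 MEM@8 WB@9
I3 mul r3 <- r4,r1: IF@6 ID@7 stall=2 (RAW on I2.r4 (WB@9)) EX@10 MEM@11 WB@12

Answer: 12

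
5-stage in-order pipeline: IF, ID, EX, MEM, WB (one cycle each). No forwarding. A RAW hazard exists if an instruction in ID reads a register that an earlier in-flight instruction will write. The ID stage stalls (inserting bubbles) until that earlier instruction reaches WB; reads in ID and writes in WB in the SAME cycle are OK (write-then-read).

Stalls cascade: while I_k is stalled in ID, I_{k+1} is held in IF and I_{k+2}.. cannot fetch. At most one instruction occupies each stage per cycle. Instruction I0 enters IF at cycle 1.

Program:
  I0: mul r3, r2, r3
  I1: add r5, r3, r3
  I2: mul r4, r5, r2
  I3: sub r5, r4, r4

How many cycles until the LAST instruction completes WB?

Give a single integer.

I0 mul r3 <- r2,r3: IF@1 ID@2 stall=0 (-) EX@3 MEM@4 WB@5
I1 add r5 <- r3,r3: IF@2 ID@3 stall=2 (RAW on I0.r3 (WB@5)) EX@6 MEM@7 WB@8
I2 mul r4 <- r5,r2: IF@3 ID@6 stall=2 (RAW on I1.r5 (WB@8)) EX@9 MEM@10 WB@11
I3 sub r5 <- r4,r4: IF@6 ID@9 stall=2 (RAW on I2.r4 (WB@11)) EX@12 MEM@13 WB@14

Answer: 14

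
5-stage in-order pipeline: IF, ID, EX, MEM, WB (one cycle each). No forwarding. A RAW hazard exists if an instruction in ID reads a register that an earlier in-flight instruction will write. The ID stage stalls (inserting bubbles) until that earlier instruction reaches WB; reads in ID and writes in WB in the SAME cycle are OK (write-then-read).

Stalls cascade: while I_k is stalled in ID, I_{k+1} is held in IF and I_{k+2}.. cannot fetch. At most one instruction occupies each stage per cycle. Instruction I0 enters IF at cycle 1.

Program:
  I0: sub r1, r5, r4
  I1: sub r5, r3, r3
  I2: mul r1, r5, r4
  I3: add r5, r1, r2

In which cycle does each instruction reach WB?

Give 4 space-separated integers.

Answer: 5 6 9 12

Derivation:
I0 sub r1 <- r5,r4: IF@1 ID@2 stall=0 (-) EX@3 MEM@4 WB@5
I1 sub r5 <- r3,r3: IF@2 ID@3 stall=0 (-) EX@4 MEM@5 WB@6
I2 mul r1 <- r5,r4: IF@3 ID@4 stall=2 (RAW on I1.r5 (WB@6)) EX@7 MEM@8 WB@9
I3 add r5 <- r1,r2: IF@4 ID@7 stall=2 (RAW on I2.r1 (WB@9)) EX@10 MEM@11 WB@12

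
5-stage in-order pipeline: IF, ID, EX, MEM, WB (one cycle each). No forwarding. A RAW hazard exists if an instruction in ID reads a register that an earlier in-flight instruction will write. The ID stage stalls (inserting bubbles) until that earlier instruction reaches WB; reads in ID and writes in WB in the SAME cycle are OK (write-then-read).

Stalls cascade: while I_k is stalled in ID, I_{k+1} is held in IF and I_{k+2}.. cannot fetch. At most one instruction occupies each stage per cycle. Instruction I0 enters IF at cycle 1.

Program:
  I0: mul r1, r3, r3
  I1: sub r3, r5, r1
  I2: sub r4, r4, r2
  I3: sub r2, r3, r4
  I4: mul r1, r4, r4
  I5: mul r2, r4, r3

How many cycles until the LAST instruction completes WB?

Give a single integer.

I0 mul r1 <- r3,r3: IF@1 ID@2 stall=0 (-) EX@3 MEM@4 WB@5
I1 sub r3 <- r5,r1: IF@2 ID@3 stall=2 (RAW on I0.r1 (WB@5)) EX@6 MEM@7 WB@8
I2 sub r4 <- r4,r2: IF@3 ID@6 stall=0 (-) EX@7 MEM@8 WB@9
I3 sub r2 <- r3,r4: IF@6 ID@7 stall=2 (RAW on I2.r4 (WB@9)) EX@10 MEM@11 WB@12
I4 mul r1 <- r4,r4: IF@7 ID@10 stall=0 (-) EX@11 MEM@12 WB@13
I5 mul r2 <- r4,r3: IF@10 ID@11 stall=0 (-) EX@12 MEM@13 WB@14

Answer: 14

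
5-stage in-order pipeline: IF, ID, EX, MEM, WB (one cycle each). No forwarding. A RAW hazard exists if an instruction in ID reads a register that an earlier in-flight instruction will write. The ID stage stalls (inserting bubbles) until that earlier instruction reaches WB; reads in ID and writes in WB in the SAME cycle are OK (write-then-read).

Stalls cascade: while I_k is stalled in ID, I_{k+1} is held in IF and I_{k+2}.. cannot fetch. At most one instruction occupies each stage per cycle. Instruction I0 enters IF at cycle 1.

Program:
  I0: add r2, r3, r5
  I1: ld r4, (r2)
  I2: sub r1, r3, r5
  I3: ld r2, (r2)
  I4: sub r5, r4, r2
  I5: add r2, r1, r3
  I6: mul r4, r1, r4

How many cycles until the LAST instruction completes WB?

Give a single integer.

Answer: 15

Derivation:
I0 add r2 <- r3,r5: IF@1 ID@2 stall=0 (-) EX@3 MEM@4 WB@5
I1 ld r4 <- r2: IF@2 ID@3 stall=2 (RAW on I0.r2 (WB@5)) EX@6 MEM@7 WB@8
I2 sub r1 <- r3,r5: IF@3 ID@6 stall=0 (-) EX@7 MEM@8 WB@9
I3 ld r2 <- r2: IF@6 ID@7 stall=0 (-) EX@8 MEM@9 WB@10
I4 sub r5 <- r4,r2: IF@7 ID@8 stall=2 (RAW on I3.r2 (WB@10)) EX@11 MEM@12 WB@13
I5 add r2 <- r1,r3: IF@8 ID@11 stall=0 (-) EX@12 MEM@13 WB@14
I6 mul r4 <- r1,r4: IF@11 ID@12 stall=0 (-) EX@13 MEM@14 WB@15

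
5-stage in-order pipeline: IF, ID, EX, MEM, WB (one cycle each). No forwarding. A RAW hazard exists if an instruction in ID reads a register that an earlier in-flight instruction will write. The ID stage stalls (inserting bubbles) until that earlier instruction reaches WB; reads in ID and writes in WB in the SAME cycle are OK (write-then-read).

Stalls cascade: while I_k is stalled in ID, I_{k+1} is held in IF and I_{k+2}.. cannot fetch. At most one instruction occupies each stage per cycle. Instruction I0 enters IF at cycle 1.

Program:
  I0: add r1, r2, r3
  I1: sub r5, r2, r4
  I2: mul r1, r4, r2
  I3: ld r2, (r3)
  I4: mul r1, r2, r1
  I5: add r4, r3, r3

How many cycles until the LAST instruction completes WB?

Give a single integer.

Answer: 12

Derivation:
I0 add r1 <- r2,r3: IF@1 ID@2 stall=0 (-) EX@3 MEM@4 WB@5
I1 sub r5 <- r2,r4: IF@2 ID@3 stall=0 (-) EX@4 MEM@5 WB@6
I2 mul r1 <- r4,r2: IF@3 ID@4 stall=0 (-) EX@5 MEM@6 WB@7
I3 ld r2 <- r3: IF@4 ID@5 stall=0 (-) EX@6 MEM@7 WB@8
I4 mul r1 <- r2,r1: IF@5 ID@6 stall=2 (RAW on I3.r2 (WB@8)) EX@9 MEM@10 WB@11
I5 add r4 <- r3,r3: IF@6 ID@9 stall=0 (-) EX@10 MEM@11 WB@12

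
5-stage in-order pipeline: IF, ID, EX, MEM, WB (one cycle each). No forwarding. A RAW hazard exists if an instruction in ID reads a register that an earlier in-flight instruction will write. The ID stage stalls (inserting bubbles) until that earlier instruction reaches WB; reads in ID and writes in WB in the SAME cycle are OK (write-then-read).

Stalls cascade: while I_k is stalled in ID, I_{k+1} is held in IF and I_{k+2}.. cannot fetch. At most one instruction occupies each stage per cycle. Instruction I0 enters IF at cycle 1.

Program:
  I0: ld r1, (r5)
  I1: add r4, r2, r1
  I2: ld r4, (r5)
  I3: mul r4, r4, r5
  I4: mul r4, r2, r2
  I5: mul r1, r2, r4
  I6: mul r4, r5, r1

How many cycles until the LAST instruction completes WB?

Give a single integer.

Answer: 19

Derivation:
I0 ld r1 <- r5: IF@1 ID@2 stall=0 (-) EX@3 MEM@4 WB@5
I1 add r4 <- r2,r1: IF@2 ID@3 stall=2 (RAW on I0.r1 (WB@5)) EX@6 MEM@7 WB@8
I2 ld r4 <- r5: IF@3 ID@6 stall=0 (-) EX@7 MEM@8 WB@9
I3 mul r4 <- r4,r5: IF@6 ID@7 stall=2 (RAW on I2.r4 (WB@9)) EX@10 MEM@11 WB@12
I4 mul r4 <- r2,r2: IF@7 ID@10 stall=0 (-) EX@11 MEM@12 WB@13
I5 mul r1 <- r2,r4: IF@10 ID@11 stall=2 (RAW on I4.r4 (WB@13)) EX@14 MEM@15 WB@16
I6 mul r4 <- r5,r1: IF@11 ID@14 stall=2 (RAW on I5.r1 (WB@16)) EX@17 MEM@18 WB@19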